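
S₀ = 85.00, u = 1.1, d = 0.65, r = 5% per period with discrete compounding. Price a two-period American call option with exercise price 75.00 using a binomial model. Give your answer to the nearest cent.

Risk-neutral probability p = (1 + 0.05 − 0.65)/(1.1 − 0.65) = 0.4000/0.4500 = 0.8889
Terminal stock prices: S_uu = 102.9, S_ud = 60.78, S_dd = 35.91
Terminal payoffs (S − K): max(27.85, 0) = 27.85, max(-14.22, 0) = 0, max(-39.09, 0) = 0
Node u (S = 93.5): continuation = 1/1.05·[0.8889·27.8500 + 0.1111·0.0000] = 23.5767; exercise value = 18.5000 ≤ continuation, so V_u = 23.5767
Node d (S = 55.25): continuation = 1/1.05·[0.8889·0.0000 + 0.1111·0.0000] = 0.0000; exercise value = 0.0000 ≤ continuation, so V_d = 0.0000
Node 0 (S = 85): continuation = 1/1.05·[0.8889·23.5767 + 0.1111·0.0000] = 19.9591; exercise value = 10.0000 ≤ continuation, so V_0 = 19.9591

19.96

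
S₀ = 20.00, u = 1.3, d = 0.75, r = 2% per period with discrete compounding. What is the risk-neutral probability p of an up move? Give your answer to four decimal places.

p = 0.4909

Risk-neutral probability p = (1 + 0.02 − 0.75)/(1.3 − 0.75) = 0.2700/0.5500 = 0.4909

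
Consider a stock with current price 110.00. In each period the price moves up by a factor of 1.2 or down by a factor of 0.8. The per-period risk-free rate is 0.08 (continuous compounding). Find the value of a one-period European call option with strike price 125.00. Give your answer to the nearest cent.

Risk-neutral probability p = (e^0.08 − 0.8)/(1.2 − 0.8) = 0.2833/0.4000 = 0.7082
Terminal stock prices: S_u = 132, S_d = 88
Terminal payoffs (S − K): max(7, 0) = 7, max(-37, 0) = 0
Node 0 (S = 110): V_0 = e^(−0.08)·[0.7082·7.0000 + 0.2918·0.0000] = 4.5764

4.58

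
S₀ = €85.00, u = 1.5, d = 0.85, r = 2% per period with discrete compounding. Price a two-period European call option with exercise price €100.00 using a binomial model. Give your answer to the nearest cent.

Risk-neutral probability p = (1 + 0.02 − 0.85)/(1.5 − 0.85) = 0.1700/0.6500 = 0.2615
Terminal stock prices: S_uu = 191.2, S_ud = 108.4, S_dd = 61.41
Terminal payoffs (S − K): max(91.25, 0) = 91.25, max(8.375, 0) = 8.375, max(-38.59, 0) = 0
Node u (S = 127.5): V_u = 1/1.02·[0.2615·91.2500 + 0.7385·8.3750] = 29.4608
Node d (S = 72.25): V_d = 1/1.02·[0.2615·8.3750 + 0.7385·0.0000] = 2.1474
Node 0 (S = 85): V_0 = 1/1.02·[0.2615·29.4608 + 0.7385·2.1474] = 9.1088

€9.11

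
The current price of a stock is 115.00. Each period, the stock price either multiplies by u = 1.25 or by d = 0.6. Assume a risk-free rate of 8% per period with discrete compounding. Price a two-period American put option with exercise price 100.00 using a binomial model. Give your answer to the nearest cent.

Risk-neutral probability p = (1 + 0.08 − 0.6)/(1.25 − 0.6) = 0.4800/0.6500 = 0.7385
Terminal stock prices: S_uu = 179.7, S_ud = 86.25, S_dd = 41.4
Terminal payoffs (K − S): max(-79.69, 0) = 0, max(13.75, 0) = 13.75, max(58.6, 0) = 58.6
Node u (S = 143.8): continuation = 1/1.08·[0.7385·0.0000 + 0.2615·13.7500] = 3.3298; exercise value = 0.0000 ≤ continuation, so V_u = 3.3298
Node d (S = 69): continuation = 1/1.08·[0.7385·13.7500 + 0.2615·58.6000] = 23.5926; exercise value = 31.0000 > continuation, so V_d = 31.0000 (exercise)
Node 0 (S = 115): continuation = 1/1.08·[0.7385·3.3298 + 0.2615·31.0000] = 9.7839; exercise value = 0.0000 ≤ continuation, so V_0 = 9.7839

9.78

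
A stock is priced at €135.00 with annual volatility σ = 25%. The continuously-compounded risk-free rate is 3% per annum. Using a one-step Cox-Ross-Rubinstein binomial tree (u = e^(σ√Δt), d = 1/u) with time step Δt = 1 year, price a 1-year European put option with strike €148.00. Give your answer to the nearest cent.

CRR parameters: u = e^(σ√Δt) = e^(0.25·√1) = 1.2840, d = 1/u = 0.7788
Per-period rate: rΔt = 0.03·1 = 0.03, so R = e^0.03 = 1.0305
Risk-neutral probability p = (e^0.03 − 0.7788)/(1.2840 − 0.7788) = 0.2517/0.5052 = 0.4981
Terminal stock prices: S_u = 173.3, S_d = 105.1
Terminal payoffs (K − S): max(-25.34, 0) = 0, max(42.86, 0) = 42.86
Node 0 (S = 135): V_0 = e^(−0.03)·[0.4981·0.0000 + 0.5019·42.8619] = 20.8765

€20.88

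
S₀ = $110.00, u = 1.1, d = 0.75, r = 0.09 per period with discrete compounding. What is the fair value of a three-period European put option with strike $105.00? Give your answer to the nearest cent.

Risk-neutral probability p = (1 + 0.09 − 0.75)/(1.1 − 0.75) = 0.3400/0.3500 = 0.9714
Terminal stock prices: S_uuu = 146.4, S_uud = 99.83, S_udd = 68.06, S_ddd = 46.41
Terminal payoffs (K − S): max(-41.41, 0) = 0, max(5.175, 0) = 5.175, max(36.94, 0) = 36.94, max(58.59, 0) = 58.59
Node uu (S = 133.1): V_uu = 1/1.09·[0.9714·0.0000 + 0.0286·5.1750] = 0.1356
Node ud (S = 90.75): V_ud = 1/1.09·[0.9714·5.1750 + 0.0286·36.9375] = 5.5803
Node dd (S = 61.88): V_dd = 1/1.09·[0.9714·36.9375 + 0.0286·58.5938] = 34.4553
Node u (S = 121): V_u = 1/1.09·[0.9714·0.1356 + 0.0286·5.5803] = 0.2672
Node d (S = 82.5): V_d = 1/1.09·[0.9714·5.5803 + 0.0286·34.4553] = 5.8764
Node 0 (S = 110): V_0 = 1/1.09·[0.9714·0.2672 + 0.0286·5.8764] = 0.3921

$0.39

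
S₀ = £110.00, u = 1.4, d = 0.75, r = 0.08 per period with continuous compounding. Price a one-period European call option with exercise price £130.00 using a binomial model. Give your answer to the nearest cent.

Risk-neutral probability p = (e^0.08 − 0.75)/(1.4 − 0.75) = 0.3333/0.6500 = 0.5127
Terminal stock prices: S_u = 154, S_d = 82.5
Terminal payoffs (S − K): max(24, 0) = 24, max(-47.5, 0) = 0
Node 0 (S = 110): V_0 = e^(−0.08)·[0.5127·24.0000 + 0.4873·0.0000] = 11.3599

£11.36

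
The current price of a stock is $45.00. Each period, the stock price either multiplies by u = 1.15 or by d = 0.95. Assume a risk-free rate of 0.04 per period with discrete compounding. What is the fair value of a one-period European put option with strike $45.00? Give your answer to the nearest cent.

Risk-neutral probability p = (1 + 0.04 − 0.95)/(1.15 − 0.95) = 0.0900/0.2000 = 0.4500
Terminal stock prices: S_u = 51.75, S_d = 42.75
Terminal payoffs (K − S): max(-6.75, 0) = 0, max(2.25, 0) = 2.25
Node 0 (S = 45): V_0 = 1/1.04·[0.4500·0.0000 + 0.5500·2.2500] = 1.1899

$1.19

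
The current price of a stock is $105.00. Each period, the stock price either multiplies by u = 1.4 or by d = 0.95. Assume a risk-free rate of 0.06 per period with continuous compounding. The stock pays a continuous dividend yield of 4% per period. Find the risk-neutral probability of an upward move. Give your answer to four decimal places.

p = 0.1560

Per-period risk-free factor R = e^0.06 = 1.0618; dividend-adjusted growth = e^(0.06−0.04) = 1.0202.
Risk-neutral probability p = (1.0202 − 0.95)/(1.4 − 0.95) = 0.0702/0.4500 = 0.1560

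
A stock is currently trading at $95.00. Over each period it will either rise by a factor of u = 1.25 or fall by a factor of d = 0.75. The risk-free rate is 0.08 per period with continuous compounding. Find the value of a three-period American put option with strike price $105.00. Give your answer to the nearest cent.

$13.41

Risk-neutral probability p = (e^0.08 − 0.75)/(1.25 − 0.75) = 0.3333/0.5000 = 0.6666
Terminal stock prices: S_uuu = 185.5, S_uud = 111.3, S_udd = 66.8, S_ddd = 40.08
Terminal payoffs (K − S): max(-80.55, 0) = 0, max(-6.328, 0) = 0, max(38.2, 0) = 38.2, max(64.92, 0) = 64.92
Node uu (S = 148.4): continuation = e^(−0.08)·[0.6666·0.0000 + 0.3334·0.0000] = 0.0000; exercise value = 0.0000 ≤ continuation, so V_uu = 0.0000
Node ud (S = 89.06): continuation = e^(−0.08)·[0.6666·0.0000 + 0.3334·38.2031] = 11.7586; exercise value = 15.9375 > continuation, so V_ud = 15.9375 (exercise)
Node dd (S = 53.44): continuation = e^(−0.08)·[0.6666·38.2031 + 0.3334·64.9219] = 43.4897; exercise value = 51.5625 > continuation, so V_dd = 51.5625 (exercise)
Node u (S = 118.8): continuation = e^(−0.08)·[0.6666·0.0000 + 0.3334·15.9375] = 4.9054; exercise value = 0.0000 ≤ continuation, so V_u = 4.9054
Node d (S = 71.25): continuation = e^(−0.08)·[0.6666·15.9375 + 0.3334·51.5625] = 25.6772; exercise value = 33.7500 > continuation, so V_d = 33.7500 (exercise)
Node 0 (S = 95): continuation = e^(−0.08)·[0.6666·4.9054 + 0.3334·33.7500] = 13.4064; exercise value = 10.0000 ≤ continuation, so V_0 = 13.4064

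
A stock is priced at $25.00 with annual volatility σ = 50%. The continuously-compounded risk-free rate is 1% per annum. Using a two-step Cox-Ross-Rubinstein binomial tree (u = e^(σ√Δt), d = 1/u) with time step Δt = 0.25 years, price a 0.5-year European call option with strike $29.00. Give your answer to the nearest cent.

$2.38

CRR parameters: u = e^(σ√Δt) = e^(0.5·√0.25) = 1.2840, d = 1/u = 0.7788
Per-period rate: rΔt = 0.01·0.25 = 0.0025, so R = e^0.0025 = 1.0025
Risk-neutral probability p = (e^0.0025 − 0.7788)/(1.2840 − 0.7788) = 0.2237/0.5052 = 0.4428
Terminal stock prices: S_uu = 41.22, S_ud = 25, S_dd = 15.16
Terminal payoffs (S − K): max(12.22, 0) = 12.22, max(-4, 0) = 0, max(-13.84, 0) = 0
Node u (S = 32.1): V_u = e^(−0.0025)·[0.4428·12.2180 + 0.5572·0.0000] = 5.3964
Node d (S = 19.47): V_d = e^(−0.0025)·[0.4428·0.0000 + 0.5572·0.0000] = 0.0000
Node 0 (S = 25): V_0 = e^(−0.0025)·[0.4428·5.3964 + 0.5572·0.0000] = 2.3834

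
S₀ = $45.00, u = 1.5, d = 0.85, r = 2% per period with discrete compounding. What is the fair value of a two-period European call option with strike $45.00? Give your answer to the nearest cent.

$8.29

Risk-neutral probability p = (1 + 0.02 − 0.85)/(1.5 − 0.85) = 0.1700/0.6500 = 0.2615
Terminal stock prices: S_uu = 101.2, S_ud = 57.38, S_dd = 32.51
Terminal payoffs (S − K): max(56.25, 0) = 56.25, max(12.38, 0) = 12.38, max(-12.49, 0) = 0
Node u (S = 67.5): V_u = 1/1.02·[0.2615·56.2500 + 0.7385·12.3750] = 23.3824
Node d (S = 38.25): V_d = 1/1.02·[0.2615·12.3750 + 0.7385·0.0000] = 3.1731
Node 0 (S = 45): V_0 = 1/1.02·[0.2615·23.3824 + 0.7385·3.1731] = 8.2927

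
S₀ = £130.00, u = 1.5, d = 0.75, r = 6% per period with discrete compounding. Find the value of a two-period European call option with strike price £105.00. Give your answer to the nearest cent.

£46.31

Risk-neutral probability p = (1 + 0.06 − 0.75)/(1.5 − 0.75) = 0.3100/0.7500 = 0.4133
Terminal stock prices: S_uu = 292.5, S_ud = 146.2, S_dd = 73.12
Terminal payoffs (S − K): max(187.5, 0) = 187.5, max(41.25, 0) = 41.25, max(-31.88, 0) = 0
Node u (S = 195): V_u = 1/1.06·[0.4133·187.5000 + 0.5867·41.2500] = 95.9434
Node d (S = 97.5): V_d = 1/1.06·[0.4133·41.2500 + 0.5867·0.0000] = 16.0849
Node 0 (S = 130): V_0 = 1/1.06·[0.4133·95.9434 + 0.5867·16.0849] = 46.3142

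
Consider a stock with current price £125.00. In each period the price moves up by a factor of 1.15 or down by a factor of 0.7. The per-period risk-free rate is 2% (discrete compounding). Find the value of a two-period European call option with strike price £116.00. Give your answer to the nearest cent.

£23.97

Risk-neutral probability p = (1 + 0.02 − 0.7)/(1.15 − 0.7) = 0.3200/0.4500 = 0.7111
Terminal stock prices: S_uu = 165.3, S_ud = 100.6, S_dd = 61.25
Terminal payoffs (S − K): max(49.31, 0) = 49.31, max(-15.38, 0) = 0, max(-54.75, 0) = 0
Node u (S = 143.8): V_u = 1/1.02·[0.7111·49.3125 + 0.2889·0.0000] = 34.3791
Node d (S = 87.5): V_d = 1/1.02·[0.7111·0.0000 + 0.2889·0.0000] = 0.0000
Node 0 (S = 125): V_0 = 1/1.02·[0.7111·34.3791 + 0.2889·0.0000] = 23.9680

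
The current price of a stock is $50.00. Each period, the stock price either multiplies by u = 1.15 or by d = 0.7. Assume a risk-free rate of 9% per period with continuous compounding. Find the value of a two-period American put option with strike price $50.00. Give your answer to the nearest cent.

Risk-neutral probability p = (e^0.09 − 0.7)/(1.15 − 0.7) = 0.3942/0.4500 = 0.8759
Terminal stock prices: S_uu = 66.12, S_ud = 40.25, S_dd = 24.5
Terminal payoffs (K − S): max(-16.12, 0) = 0, max(9.75, 0) = 9.75, max(25.5, 0) = 25.5
Node u (S = 57.5): continuation = e^(−0.09)·[0.8759·0.0000 + 0.1241·9.7500] = 1.1055; exercise value = 0.0000 ≤ continuation, so V_u = 1.1055
Node d (S = 35): continuation = e^(−0.09)·[0.8759·9.7500 + 0.1241·25.5000] = 10.6966; exercise value = 15.0000 > continuation, so V_d = 15.0000 (exercise)
Node 0 (S = 50): continuation = e^(−0.09)·[0.8759·1.1055 + 0.1241·15.0000] = 2.5857; exercise value = 0.0000 ≤ continuation, so V_0 = 2.5857

$2.59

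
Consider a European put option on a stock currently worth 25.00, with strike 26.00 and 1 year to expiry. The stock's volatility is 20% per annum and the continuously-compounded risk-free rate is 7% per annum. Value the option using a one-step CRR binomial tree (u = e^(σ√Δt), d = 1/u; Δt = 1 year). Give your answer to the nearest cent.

CRR parameters: u = e^(σ√Δt) = e^(0.2·√1) = 1.2214, d = 1/u = 0.8187
Per-period rate: rΔt = 0.07·1 = 0.07, so R = e^0.07 = 1.0725
Risk-neutral probability p = (e^0.07 − 0.8187)/(1.2214 − 0.8187) = 0.2538/0.4027 = 0.6302
Terminal stock prices: S_u = 30.54, S_d = 20.47
Terminal payoffs (K − S): max(-4.535, 0) = 0, max(5.532, 0) = 5.532
Node 0 (S = 25): V_0 = e^(−0.07)·[0.6302·0.0000 + 0.3698·5.5317] = 1.9072

1.91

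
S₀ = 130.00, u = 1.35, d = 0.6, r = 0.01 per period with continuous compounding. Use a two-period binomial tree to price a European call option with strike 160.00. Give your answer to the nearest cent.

Risk-neutral probability p = (e^0.01 − 0.6)/(1.35 − 0.6) = 0.4101/0.7500 = 0.5467
Terminal stock prices: S_uu = 236.9, S_ud = 105.3, S_dd = 46.8
Terminal payoffs (S − K): max(76.93, 0) = 76.93, max(-54.7, 0) = 0, max(-113.2, 0) = 0
Node u (S = 175.5): V_u = e^(−0.01)·[0.5467·76.9250 + 0.4533·0.0000] = 41.6390
Node d (S = 78): V_d = e^(−0.01)·[0.5467·0.0000 + 0.4533·0.0000] = 0.0000
Node 0 (S = 130): V_0 = e^(−0.01)·[0.5467·41.6390 + 0.4533·0.0000] = 22.5389

22.54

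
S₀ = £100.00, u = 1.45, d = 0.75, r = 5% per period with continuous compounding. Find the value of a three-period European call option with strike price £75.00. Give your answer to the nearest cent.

Risk-neutral probability p = (e^0.05 − 0.75)/(1.45 − 0.75) = 0.3013/0.7000 = 0.4304
Terminal stock prices: S_uuu = 304.9, S_uud = 157.7, S_udd = 81.56, S_ddd = 42.19
Terminal payoffs (S − K): max(229.9, 0) = 229.9, max(82.69, 0) = 82.69, max(6.562, 0) = 6.562, max(-32.81, 0) = 0
Node uu (S = 210.2): V_uu = e^(−0.05)·[0.4304·229.8625 + 0.5696·82.6875] = 138.9078
Node ud (S = 108.8): V_ud = e^(−0.05)·[0.4304·82.6875 + 0.5696·6.5625] = 37.4078
Node dd (S = 56.25): V_dd = e^(−0.05)·[0.4304·6.5625 + 0.5696·0.0000] = 2.6867
Node u (S = 145): V_u = e^(−0.05)·[0.4304·138.9078 + 0.5696·37.4078] = 77.1372
Node d (S = 75): V_d = e^(−0.05)·[0.4304·37.4078 + 0.5696·2.6867] = 16.7704
Node 0 (S = 100): V_0 = e^(−0.05)·[0.4304·77.1372 + 0.5696·16.7704] = 40.6665

£40.67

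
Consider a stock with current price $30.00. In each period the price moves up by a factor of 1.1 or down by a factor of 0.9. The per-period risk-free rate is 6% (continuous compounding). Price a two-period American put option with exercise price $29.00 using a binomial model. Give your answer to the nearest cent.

Risk-neutral probability p = (e^0.06 − 0.9)/(1.1 − 0.9) = 0.1618/0.2000 = 0.8092
Terminal stock prices: S_uu = 36.3, S_ud = 29.7, S_dd = 24.3
Terminal payoffs (K − S): max(-7.3, 0) = 0, max(-0.7, 0) = 0, max(4.7, 0) = 4.7
Node u (S = 33): continuation = e^(−0.06)·[0.8092·0.0000 + 0.1908·0.0000] = 0.0000; exercise value = 0.0000 ≤ continuation, so V_u = 0.0000
Node d (S = 27): continuation = e^(−0.06)·[0.8092·0.0000 + 0.1908·4.7000] = 0.8446; exercise value = 2.0000 > continuation, so V_d = 2.0000 (exercise)
Node 0 (S = 30): continuation = e^(−0.06)·[0.8092·0.0000 + 0.1908·2.0000] = 0.3594; exercise value = 0.0000 ≤ continuation, so V_0 = 0.3594

$0.36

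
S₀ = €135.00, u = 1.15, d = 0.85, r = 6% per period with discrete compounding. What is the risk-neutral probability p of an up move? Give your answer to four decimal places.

p = 0.7000

Risk-neutral probability p = (1 + 0.06 − 0.85)/(1.15 − 0.85) = 0.2100/0.3000 = 0.7000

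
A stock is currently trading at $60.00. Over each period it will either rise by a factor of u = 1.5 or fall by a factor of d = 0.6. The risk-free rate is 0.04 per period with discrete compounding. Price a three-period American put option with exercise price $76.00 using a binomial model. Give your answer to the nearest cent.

Risk-neutral probability p = (1 + 0.04 − 0.6)/(1.5 − 0.6) = 0.4400/0.9000 = 0.4889
Terminal stock prices: S_uuu = 202.5, S_uud = 81, S_udd = 32.4, S_ddd = 12.96
Terminal payoffs (K − S): max(-126.5, 0) = 0, max(-5, 0) = 0, max(43.6, 0) = 43.6, max(63.04, 0) = 63.04
Node uu (S = 135): continuation = 1/1.04·[0.4889·0.0000 + 0.5111·0.0000] = 0.0000; exercise value = 0.0000 ≤ continuation, so V_uu = 0.0000
Node ud (S = 54): continuation = 1/1.04·[0.4889·0.0000 + 0.5111·43.6000] = 21.4274; exercise value = 22.0000 > continuation, so V_ud = 22.0000 (exercise)
Node dd (S = 21.6): continuation = 1/1.04·[0.4889·43.6000 + 0.5111·63.0400] = 51.4769; exercise value = 54.4000 > continuation, so V_dd = 54.4000 (exercise)
Node u (S = 90): continuation = 1/1.04·[0.4889·0.0000 + 0.5111·22.0000] = 10.8120; exercise value = 0.0000 ≤ continuation, so V_u = 10.8120
Node d (S = 36): continuation = 1/1.04·[0.4889·22.0000 + 0.5111·54.4000] = 37.0769; exercise value = 40.0000 > continuation, so V_d = 40.0000 (exercise)
Node 0 (S = 60): continuation = 1/1.04·[0.4889·10.8120 + 0.5111·40.0000] = 24.7407; exercise value = 16.0000 ≤ continuation, so V_0 = 24.7407

$24.74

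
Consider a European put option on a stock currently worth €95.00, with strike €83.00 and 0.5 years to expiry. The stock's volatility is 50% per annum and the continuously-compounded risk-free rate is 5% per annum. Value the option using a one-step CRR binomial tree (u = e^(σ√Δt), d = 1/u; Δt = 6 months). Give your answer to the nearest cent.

€8.78

CRR parameters: u = e^(σ√Δt) = e^(0.5·√0.5) = 1.4241, d = 1/u = 0.7022
Per-period rate: rΔt = 0.05·0.5 = 0.025, so R = e^0.025 = 1.0253
Risk-neutral probability p = (e^0.025 − 0.7022)/(1.4241 − 0.7022) = 0.3231/0.7219 = 0.4476
Terminal stock prices: S_u = 135.3, S_d = 66.71
Terminal payoffs (K − S): max(-52.29, 0) = 0, max(16.29, 0) = 16.29
Node 0 (S = 95): V_0 = e^(−0.025)·[0.4476·0.0000 + 0.5524·16.2921] = 8.7778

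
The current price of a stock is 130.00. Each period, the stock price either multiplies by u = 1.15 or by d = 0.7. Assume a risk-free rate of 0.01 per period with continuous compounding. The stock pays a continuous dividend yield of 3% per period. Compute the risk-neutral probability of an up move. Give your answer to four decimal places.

p = 0.6227

Per-period risk-free factor R = e^0.01 = 1.0101; dividend-adjusted growth = e^(0.01−0.03) = 0.9802.
Risk-neutral probability p = (0.9802 − 0.7)/(1.15 − 0.7) = 0.2802/0.4500 = 0.6227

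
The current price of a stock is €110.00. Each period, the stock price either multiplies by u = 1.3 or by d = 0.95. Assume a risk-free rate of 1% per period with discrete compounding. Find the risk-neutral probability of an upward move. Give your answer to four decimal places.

Risk-neutral probability p = (1 + 0.01 − 0.95)/(1.3 − 0.95) = 0.0600/0.3500 = 0.1714

p = 0.1714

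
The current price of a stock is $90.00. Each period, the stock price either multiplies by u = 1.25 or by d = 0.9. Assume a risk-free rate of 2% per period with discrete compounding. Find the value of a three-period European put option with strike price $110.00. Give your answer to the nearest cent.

$19.77

Risk-neutral probability p = (1 + 0.02 − 0.9)/(1.25 − 0.9) = 0.1200/0.3500 = 0.3429
Terminal stock prices: S_uuu = 175.8, S_uud = 126.6, S_udd = 91.12, S_ddd = 65.61
Terminal payoffs (K − S): max(-65.78, 0) = 0, max(-16.56, 0) = 0, max(18.88, 0) = 18.88, max(44.39, 0) = 44.39
Node uu (S = 140.6): V_uu = 1/1.02·[0.3429·0.0000 + 0.6571·0.0000] = 0.0000
Node ud (S = 101.2): V_ud = 1/1.02·[0.3429·0.0000 + 0.6571·18.8750] = 12.1604
Node dd (S = 72.9): V_dd = 1/1.02·[0.3429·18.8750 + 0.6571·44.3900] = 34.9431
Node u (S = 112.5): V_u = 1/1.02·[0.3429·0.0000 + 0.6571·12.1604] = 7.8344
Node d (S = 81): V_d = 1/1.02·[0.3429·12.1604 + 0.6571·34.9431] = 26.5999
Node 0 (S = 90): V_0 = 1/1.02·[0.3429·7.8344 + 0.6571·26.5999] = 19.7706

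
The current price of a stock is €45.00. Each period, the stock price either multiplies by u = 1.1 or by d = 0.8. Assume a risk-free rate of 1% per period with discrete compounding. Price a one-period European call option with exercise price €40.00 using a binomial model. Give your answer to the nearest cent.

€6.58

Risk-neutral probability p = (1 + 0.01 − 0.8)/(1.1 − 0.8) = 0.2100/0.3000 = 0.7000
Terminal stock prices: S_u = 49.5, S_d = 36
Terminal payoffs (S − K): max(9.5, 0) = 9.5, max(-4, 0) = 0
Node 0 (S = 45): V_0 = 1/1.01·[0.7000·9.5000 + 0.3000·0.0000] = 6.5842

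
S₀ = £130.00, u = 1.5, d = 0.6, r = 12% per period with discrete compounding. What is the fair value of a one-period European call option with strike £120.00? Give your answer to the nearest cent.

£38.69

Risk-neutral probability p = (1 + 0.12 − 0.6)/(1.5 − 0.6) = 0.5200/0.9000 = 0.5778
Terminal stock prices: S_u = 195, S_d = 78
Terminal payoffs (S − K): max(75, 0) = 75, max(-42, 0) = 0
Node 0 (S = 130): V_0 = 1/1.12·[0.5778·75.0000 + 0.4222·0.0000] = 38.6905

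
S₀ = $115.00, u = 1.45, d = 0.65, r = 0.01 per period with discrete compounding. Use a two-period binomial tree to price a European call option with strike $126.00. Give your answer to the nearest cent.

$22.98

Risk-neutral probability p = (1 + 0.01 − 0.65)/(1.45 − 0.65) = 0.3600/0.8000 = 0.4500
Terminal stock prices: S_uu = 241.8, S_ud = 108.4, S_dd = 48.59
Terminal payoffs (S − K): max(115.8, 0) = 115.8, max(-17.61, 0) = 0, max(-77.41, 0) = 0
Node u (S = 166.8): V_u = 1/1.01·[0.4500·115.7875 + 0.5500·0.0000] = 51.5885
Node d (S = 74.75): V_d = 1/1.01·[0.4500·0.0000 + 0.5500·0.0000] = 0.0000
Node 0 (S = 115): V_0 = 1/1.01·[0.4500·51.5885 + 0.5500·0.0000] = 22.9850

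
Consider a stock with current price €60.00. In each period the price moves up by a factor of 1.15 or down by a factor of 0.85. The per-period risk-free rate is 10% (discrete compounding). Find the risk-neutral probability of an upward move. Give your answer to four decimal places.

Risk-neutral probability p = (1 + 0.1 − 0.85)/(1.15 − 0.85) = 0.2500/0.3000 = 0.8333

p = 0.8333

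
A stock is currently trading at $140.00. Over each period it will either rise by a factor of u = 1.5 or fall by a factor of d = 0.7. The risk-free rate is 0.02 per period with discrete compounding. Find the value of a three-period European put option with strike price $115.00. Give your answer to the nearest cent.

$18.56

Risk-neutral probability p = (1 + 0.02 − 0.7)/(1.5 − 0.7) = 0.3200/0.8000 = 0.4000
Terminal stock prices: S_uuu = 472.5, S_uud = 220.5, S_udd = 102.9, S_ddd = 48.02
Terminal payoffs (K − S): max(-357.5, 0) = 0, max(-105.5, 0) = 0, max(12.1, 0) = 12.1, max(66.98, 0) = 66.98
Node uu (S = 315): V_uu = 1/1.02·[0.4000·0.0000 + 0.6000·0.0000] = 0.0000
Node ud (S = 147): V_ud = 1/1.02·[0.4000·0.0000 + 0.6000·12.1000] = 7.1176
Node dd (S = 68.6): V_dd = 1/1.02·[0.4000·12.1000 + 0.6000·66.9800] = 44.1451
Node u (S = 210): V_u = 1/1.02·[0.4000·0.0000 + 0.6000·7.1176] = 4.1869
Node d (S = 98): V_d = 1/1.02·[0.4000·7.1176 + 0.6000·44.1451] = 28.7589
Node 0 (S = 140): V_0 = 1/1.02·[0.4000·4.1869 + 0.6000·28.7589] = 18.5589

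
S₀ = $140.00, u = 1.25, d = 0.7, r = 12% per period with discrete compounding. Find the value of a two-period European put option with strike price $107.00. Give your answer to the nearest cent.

$1.71

Risk-neutral probability p = (1 + 0.12 − 0.7)/(1.25 − 0.7) = 0.4200/0.5500 = 0.7636
Terminal stock prices: S_uu = 218.8, S_ud = 122.5, S_dd = 68.6
Terminal payoffs (K − S): max(-111.8, 0) = 0, max(-15.5, 0) = 0, max(38.4, 0) = 38.4
Node u (S = 175): V_u = 1/1.12·[0.7636·0.0000 + 0.2364·0.0000] = 0.0000
Node d (S = 98): V_d = 1/1.12·[0.7636·0.0000 + 0.2364·38.4000] = 8.1039
Node 0 (S = 140): V_0 = 1/1.12·[0.7636·0.0000 + 0.2364·8.1039] = 1.7102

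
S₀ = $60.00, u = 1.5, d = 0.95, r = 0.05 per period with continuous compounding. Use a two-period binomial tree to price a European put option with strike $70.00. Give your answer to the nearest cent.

Risk-neutral probability p = (e^0.05 − 0.95)/(1.5 − 0.95) = 0.1013/0.5500 = 0.1841
Terminal stock prices: S_uu = 135, S_ud = 85.5, S_dd = 54.15
Terminal payoffs (K − S): max(-65, 0) = 0, max(-15.5, 0) = 0, max(15.85, 0) = 15.85
Node u (S = 90): V_u = e^(−0.05)·[0.1841·0.0000 + 0.8159·0.0000] = 0.0000
Node d (S = 57): V_d = e^(−0.05)·[0.1841·0.0000 + 0.8159·15.8500] = 12.3009
Node 0 (S = 60): V_0 = e^(−0.05)·[0.1841·0.0000 + 0.8159·12.3009] = 9.5465

$9.55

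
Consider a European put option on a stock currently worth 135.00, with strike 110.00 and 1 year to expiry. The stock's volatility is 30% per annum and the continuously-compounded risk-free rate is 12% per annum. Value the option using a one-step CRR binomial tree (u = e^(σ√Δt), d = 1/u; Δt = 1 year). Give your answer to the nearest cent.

CRR parameters: u = e^(σ√Δt) = e^(0.3·√1) = 1.3499, d = 1/u = 0.7408
Per-period rate: rΔt = 0.12·1 = 0.12, so R = e^0.12 = 1.1275
Risk-neutral probability p = (e^0.12 − 0.7408)/(1.3499 − 0.7408) = 0.3867/0.6090 = 0.6349
Terminal stock prices: S_u = 182.2, S_d = 100
Terminal payoffs (K − S): max(-72.23, 0) = 0, max(9.99, 0) = 9.99
Node 0 (S = 135): V_0 = e^(−0.12)·[0.6349·0.0000 + 0.3651·9.9895] = 3.2348

3.23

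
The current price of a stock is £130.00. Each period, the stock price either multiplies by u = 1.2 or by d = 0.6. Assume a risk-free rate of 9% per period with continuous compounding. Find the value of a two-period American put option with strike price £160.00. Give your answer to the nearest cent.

Risk-neutral probability p = (e^0.09 − 0.6)/(1.2 − 0.6) = 0.4942/0.6000 = 0.8236
Terminal stock prices: S_uu = 187.2, S_ud = 93.6, S_dd = 46.8
Terminal payoffs (K − S): max(-27.2, 0) = 0, max(66.4, 0) = 66.4, max(113.2, 0) = 113.2
Node u (S = 156): continuation = e^(−0.09)·[0.8236·0.0000 + 0.1764·66.4000] = 10.7034; exercise value = 4.0000 ≤ continuation, so V_u = 10.7034
Node d (S = 78): continuation = e^(−0.09)·[0.8236·66.4000 + 0.1764·113.2000] = 68.2290; exercise value = 82.0000 > continuation, so V_d = 82.0000 (exercise)
Node 0 (S = 130): continuation = e^(−0.09)·[0.8236·10.7034 + 0.1764·82.0000] = 21.2749; exercise value = 30.0000 > continuation, so V_0 = 30.0000 (exercise)

£30.00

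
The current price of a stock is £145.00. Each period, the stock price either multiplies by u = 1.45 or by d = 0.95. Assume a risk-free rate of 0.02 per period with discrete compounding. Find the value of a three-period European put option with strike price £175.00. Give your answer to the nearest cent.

£30.38

Risk-neutral probability p = (1 + 0.02 − 0.95)/(1.45 − 0.95) = 0.0700/0.5000 = 0.1400
Terminal stock prices: S_uuu = 442.1, S_uud = 289.6, S_udd = 189.8, S_ddd = 124.3
Terminal payoffs (K − S): max(-267.1, 0) = 0, max(-114.6, 0) = 0, max(-14.75, 0) = 0, max(50.68, 0) = 50.68
Node uu (S = 304.9): V_uu = 1/1.02·[0.1400·0.0000 + 0.8600·0.0000] = 0.0000
Node ud (S = 199.7): V_ud = 1/1.02·[0.1400·0.0000 + 0.8600·0.0000] = 0.0000
Node dd (S = 130.9): V_dd = 1/1.02·[0.1400·0.0000 + 0.8600·50.6806] = 42.7307
Node u (S = 210.2): V_u = 1/1.02·[0.1400·0.0000 + 0.8600·0.0000] = 0.0000
Node d (S = 137.8): V_d = 1/1.02·[0.1400·0.0000 + 0.8600·42.7307] = 36.0279
Node 0 (S = 145): V_0 = 1/1.02·[0.1400·0.0000 + 0.8600·36.0279] = 30.3764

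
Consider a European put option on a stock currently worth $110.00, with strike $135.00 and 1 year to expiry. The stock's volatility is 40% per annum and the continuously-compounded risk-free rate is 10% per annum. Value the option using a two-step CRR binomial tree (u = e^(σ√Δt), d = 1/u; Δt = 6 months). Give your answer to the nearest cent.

CRR parameters: u = e^(σ√Δt) = e^(0.4·√0.5) = 1.3269, d = 1/u = 0.7536
Per-period rate: rΔt = 0.1·0.5 = 0.05, so R = e^0.05 = 1.0513
Risk-neutral probability p = (e^0.05 − 0.7536)/(1.3269 − 0.7536) = 0.2976/0.5733 = 0.5192
Terminal stock prices: S_uu = 193.7, S_ud = 110, S_dd = 62.48
Terminal payoffs (K − S): max(-58.67, 0) = 0, max(25, 0) = 25, max(72.52, 0) = 72.52
Node u (S = 146): V_u = e^(−0.05)·[0.5192·0.0000 + 0.4808·25.0000] = 11.4339
Node d (S = 82.9): V_d = e^(−0.05)·[0.5192·25.0000 + 0.4808·72.5232] = 45.5158
Node 0 (S = 110): V_0 = e^(−0.05)·[0.5192·11.4339 + 0.4808·45.5158] = 26.4638

$26.46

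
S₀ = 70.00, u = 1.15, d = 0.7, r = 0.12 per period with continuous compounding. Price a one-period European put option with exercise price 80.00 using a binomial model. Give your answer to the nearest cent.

Risk-neutral probability p = (e^0.12 − 0.7)/(1.15 − 0.7) = 0.4275/0.4500 = 0.9500
Terminal stock prices: S_u = 80.5, S_d = 49
Terminal payoffs (K − S): max(-0.5, 0) = 0, max(31, 0) = 31
Node 0 (S = 70): V_0 = e^(−0.12)·[0.9500·0.0000 + 0.0500·31.0000] = 1.3749

1.37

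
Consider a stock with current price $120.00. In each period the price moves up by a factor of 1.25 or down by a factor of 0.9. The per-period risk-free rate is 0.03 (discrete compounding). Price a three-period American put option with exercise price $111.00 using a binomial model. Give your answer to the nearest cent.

$5.35

Risk-neutral probability p = (1 + 0.03 − 0.9)/(1.25 − 0.9) = 0.1300/0.3500 = 0.3714
Terminal stock prices: S_uuu = 234.4, S_uud = 168.8, S_udd = 121.5, S_ddd = 87.48
Terminal payoffs (K − S): max(-123.4, 0) = 0, max(-57.75, 0) = 0, max(-10.5, 0) = 0, max(23.52, 0) = 23.52
Node uu (S = 187.5): continuation = 1/1.03·[0.3714·0.0000 + 0.6286·0.0000] = 0.0000; exercise value = 0.0000 ≤ continuation, so V_uu = 0.0000
Node ud (S = 135): continuation = 1/1.03·[0.3714·0.0000 + 0.6286·0.0000] = 0.0000; exercise value = 0.0000 ≤ continuation, so V_ud = 0.0000
Node dd (S = 97.2): continuation = 1/1.03·[0.3714·0.0000 + 0.6286·23.5200] = 14.3534; exercise value = 13.8000 ≤ continuation, so V_dd = 14.3534
Node u (S = 150): continuation = 1/1.03·[0.3714·0.0000 + 0.6286·0.0000] = 0.0000; exercise value = 0.0000 ≤ continuation, so V_u = 0.0000
Node d (S = 108): continuation = 1/1.03·[0.3714·0.0000 + 0.6286·14.3534] = 8.7594; exercise value = 3.0000 ≤ continuation, so V_d = 8.7594
Node 0 (S = 120): continuation = 1/1.03·[0.3714·0.0000 + 0.6286·8.7594] = 5.3455; exercise value = 0.0000 ≤ continuation, so V_0 = 5.3455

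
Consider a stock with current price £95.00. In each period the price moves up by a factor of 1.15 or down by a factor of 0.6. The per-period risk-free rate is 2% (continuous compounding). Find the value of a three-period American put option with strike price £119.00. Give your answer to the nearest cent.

Risk-neutral probability p = (e^0.02 − 0.6)/(1.15 − 0.6) = 0.4202/0.5500 = 0.7640
Terminal stock prices: S_uuu = 144.5, S_uud = 75.38, S_udd = 39.33, S_ddd = 20.52
Terminal payoffs (K − S): max(-25.48, 0) = 0, max(43.62, 0) = 43.62, max(79.67, 0) = 79.67, max(98.48, 0) = 98.48
Node uu (S = 125.6): continuation = e^(−0.02)·[0.7640·0.0000 + 0.2360·43.6175] = 10.0898; exercise value = 0.0000 ≤ continuation, so V_uu = 10.0898
Node ud (S = 65.55): continuation = e^(−0.02)·[0.7640·43.6175 + 0.2360·79.6700] = 51.0936; exercise value = 53.4500 > continuation, so V_ud = 53.4500 (exercise)
Node dd (S = 34.2): continuation = e^(−0.02)·[0.7640·79.6700 + 0.2360·98.4800] = 82.4436; exercise value = 84.8000 > continuation, so V_dd = 84.8000 (exercise)
Node u (S = 109.2): continuation = e^(−0.02)·[0.7640·10.0898 + 0.2360·53.4500] = 19.9203; exercise value = 9.7500 ≤ continuation, so V_u = 19.9203
Node d (S = 57): continuation = e^(−0.02)·[0.7640·53.4500 + 0.2360·84.8000] = 59.6436; exercise value = 62.0000 > continuation, so V_d = 62.0000 (exercise)
Node 0 (S = 95): continuation = e^(−0.02)·[0.7640·19.9203 + 0.2360·62.0000] = 29.2599; exercise value = 24.0000 ≤ continuation, so V_0 = 29.2599

£29.26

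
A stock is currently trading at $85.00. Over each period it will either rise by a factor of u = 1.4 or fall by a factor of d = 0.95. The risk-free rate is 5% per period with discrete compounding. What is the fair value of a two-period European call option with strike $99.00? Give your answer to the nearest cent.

$7.43

Risk-neutral probability p = (1 + 0.05 − 0.95)/(1.4 − 0.95) = 0.1000/0.4500 = 0.2222
Terminal stock prices: S_uu = 166.6, S_ud = 113, S_dd = 76.71
Terminal payoffs (S − K): max(67.6, 0) = 67.6, max(14.05, 0) = 14.05, max(-22.29, 0) = 0
Node u (S = 119): V_u = 1/1.05·[0.2222·67.6000 + 0.7778·14.0500] = 24.7143
Node d (S = 80.75): V_d = 1/1.05·[0.2222·14.0500 + 0.7778·0.0000] = 2.9735
Node 0 (S = 85): V_0 = 1/1.05·[0.2222·24.7143 + 0.7778·2.9735] = 7.4332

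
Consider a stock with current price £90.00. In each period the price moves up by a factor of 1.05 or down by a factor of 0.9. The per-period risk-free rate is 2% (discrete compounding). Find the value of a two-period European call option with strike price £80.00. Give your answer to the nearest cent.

Risk-neutral probability p = (1 + 0.02 − 0.9)/(1.05 − 0.9) = 0.1200/0.1500 = 0.8000
Terminal stock prices: S_uu = 99.23, S_ud = 85.05, S_dd = 72.9
Terminal payoffs (S − K): max(19.23, 0) = 19.23, max(5.05, 0) = 5.05, max(-7.1, 0) = 0
Node u (S = 94.5): V_u = 1/1.02·[0.8000·19.2250 + 0.2000·5.0500] = 16.0686
Node d (S = 81): V_d = 1/1.02·[0.8000·5.0500 + 0.2000·0.0000] = 3.9608
Node 0 (S = 90): V_0 = 1/1.02·[0.8000·16.0686 + 0.2000·3.9608] = 13.3795

£13.38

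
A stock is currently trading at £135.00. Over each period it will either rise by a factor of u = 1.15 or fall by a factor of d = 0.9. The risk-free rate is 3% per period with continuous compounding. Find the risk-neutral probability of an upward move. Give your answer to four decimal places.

p = 0.5218

Risk-neutral probability p = (e^0.03 − 0.9)/(1.15 − 0.9) = 0.1305/0.2500 = 0.5218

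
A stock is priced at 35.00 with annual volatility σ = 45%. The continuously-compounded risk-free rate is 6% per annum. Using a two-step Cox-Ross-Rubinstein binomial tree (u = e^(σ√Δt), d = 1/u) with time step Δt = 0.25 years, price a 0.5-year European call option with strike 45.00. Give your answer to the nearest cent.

CRR parameters: u = e^(σ√Δt) = e^(0.45·√0.25) = 1.2523, d = 1/u = 0.7985
Per-period rate: rΔt = 0.06·0.25 = 0.015, so R = e^0.015 = 1.0151
Risk-neutral probability p = (e^0.015 − 0.7985)/(1.2523 − 0.7985) = 0.2166/0.4538 = 0.4773
Terminal stock prices: S_uu = 54.89, S_ud = 35, S_dd = 22.32
Terminal payoffs (S − K): max(9.891, 0) = 9.891, max(-10, 0) = 0, max(-22.68, 0) = 0
Node u (S = 43.83): V_u = e^(−0.015)·[0.4773·9.8909 + 0.5227·0.0000] = 4.6505
Node d (S = 27.95): V_d = e^(−0.015)·[0.4773·0.0000 + 0.5227·0.0000] = 0.0000
Node 0 (S = 35): V_0 = e^(−0.015)·[0.4773·4.6505 + 0.5227·0.0000] = 2.1866

2.19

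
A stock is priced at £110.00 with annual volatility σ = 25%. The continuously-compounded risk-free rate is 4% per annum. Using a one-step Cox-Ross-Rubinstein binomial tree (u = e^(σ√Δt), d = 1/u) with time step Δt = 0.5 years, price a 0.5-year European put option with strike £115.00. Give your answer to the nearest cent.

CRR parameters: u = e^(σ√Δt) = e^(0.25·√0.5) = 1.1934, d = 1/u = 0.8380
Per-period rate: rΔt = 0.04·0.5 = 0.02, so R = e^0.02 = 1.0202
Risk-neutral probability p = (e^0.02 − 0.8380)/(1.1934 − 0.8380) = 0.1822/0.3554 = 0.5128
Terminal stock prices: S_u = 131.3, S_d = 92.18
Terminal payoffs (K − S): max(-16.27, 0) = 0, max(22.82, 0) = 22.82
Node 0 (S = 110): V_0 = e^(−0.02)·[0.5128·0.0000 + 0.4872·22.8236] = 10.9003

£10.90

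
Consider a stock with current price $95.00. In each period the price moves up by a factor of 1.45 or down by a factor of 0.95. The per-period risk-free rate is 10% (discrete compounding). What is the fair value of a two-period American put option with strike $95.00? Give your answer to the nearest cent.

$3.75

Risk-neutral probability p = (1 + 0.1 − 0.95)/(1.45 − 0.95) = 0.1500/0.5000 = 0.3000
Terminal stock prices: S_uu = 199.7, S_ud = 130.9, S_dd = 85.74
Terminal payoffs (K − S): max(-104.7, 0) = 0, max(-35.86, 0) = 0, max(9.263, 0) = 9.263
Node u (S = 137.8): continuation = 1/1.1·[0.3000·0.0000 + 0.7000·0.0000] = 0.0000; exercise value = 0.0000 ≤ continuation, so V_u = 0.0000
Node d (S = 90.25): continuation = 1/1.1·[0.3000·0.0000 + 0.7000·9.2625] = 5.8943; exercise value = 4.7500 ≤ continuation, so V_d = 5.8943
Node 0 (S = 95): continuation = 1/1.1·[0.3000·0.0000 + 0.7000·5.8943] = 3.7509; exercise value = 0.0000 ≤ continuation, so V_0 = 3.7509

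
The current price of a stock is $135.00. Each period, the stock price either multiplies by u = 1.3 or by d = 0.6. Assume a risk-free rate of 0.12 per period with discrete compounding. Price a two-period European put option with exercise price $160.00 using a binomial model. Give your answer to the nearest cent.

$22.53

Risk-neutral probability p = (1 + 0.12 − 0.6)/(1.3 − 0.6) = 0.5200/0.7000 = 0.7429
Terminal stock prices: S_uu = 228.2, S_ud = 105.3, S_dd = 48.6
Terminal payoffs (K − S): max(-68.15, 0) = 0, max(54.7, 0) = 54.7, max(111.4, 0) = 111.4
Node u (S = 175.5): V_u = 1/1.12·[0.7429·0.0000 + 0.2571·54.7000] = 12.5587
Node d (S = 81): V_d = 1/1.12·[0.7429·54.7000 + 0.2571·111.4000] = 61.8571
Node 0 (S = 135): V_0 = 1/1.12·[0.7429·12.5587 + 0.2571·61.8571] = 22.5316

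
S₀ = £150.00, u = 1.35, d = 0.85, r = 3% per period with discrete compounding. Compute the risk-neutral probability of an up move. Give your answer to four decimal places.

p = 0.3600

Risk-neutral probability p = (1 + 0.03 − 0.85)/(1.35 − 0.85) = 0.1800/0.5000 = 0.3600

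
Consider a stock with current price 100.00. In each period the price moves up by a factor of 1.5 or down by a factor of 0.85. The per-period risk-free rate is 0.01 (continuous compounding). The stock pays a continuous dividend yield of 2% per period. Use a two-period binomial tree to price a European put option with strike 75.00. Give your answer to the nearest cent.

Per-period risk-free factor R = e^0.01 = 1.0101; dividend-adjusted growth = e^(0.01−0.02) = 0.9900.
Risk-neutral probability p = (0.9900 − 0.85)/(1.5 − 0.85) = 0.1400/0.6500 = 0.2155
Terminal stock prices: S_uu = 225, S_ud = 127.5, S_dd = 72.25
Terminal payoffs (K − S): max(-150, 0) = 0, max(-52.5, 0) = 0, max(2.75, 0) = 2.75
Node u (S = 150): V_u = e^(−0.01)·[0.2155·0.0000 + 0.7845·0.0000] = 0.0000
Node d (S = 85): V_d = e^(−0.01)·[0.2155·0.0000 + 0.7845·2.7500] = 2.1360
Node 0 (S = 100): V_0 = e^(−0.01)·[0.2155·0.0000 + 0.7845·2.1360] = 1.6591

1.66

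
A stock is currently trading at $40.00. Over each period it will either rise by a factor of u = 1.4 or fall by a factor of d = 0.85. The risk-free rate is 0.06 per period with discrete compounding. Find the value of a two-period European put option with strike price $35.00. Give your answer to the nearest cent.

$2.07

Risk-neutral probability p = (1 + 0.06 − 0.85)/(1.4 − 0.85) = 0.2100/0.5500 = 0.3818
Terminal stock prices: S_uu = 78.4, S_ud = 47.6, S_dd = 28.9
Terminal payoffs (K − S): max(-43.4, 0) = 0, max(-12.6, 0) = 0, max(6.1, 0) = 6.1
Node u (S = 56): V_u = 1/1.06·[0.3818·0.0000 + 0.6182·0.0000] = 0.0000
Node d (S = 34): V_d = 1/1.06·[0.3818·0.0000 + 0.6182·6.1000] = 3.5575
Node 0 (S = 40): V_0 = 1/1.06·[0.3818·0.0000 + 0.6182·3.5575] = 2.0747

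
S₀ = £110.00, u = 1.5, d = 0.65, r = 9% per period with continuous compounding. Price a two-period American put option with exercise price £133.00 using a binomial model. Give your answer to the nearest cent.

£32.20

Risk-neutral probability p = (e^0.09 − 0.65)/(1.5 − 0.65) = 0.4442/0.8500 = 0.5226
Terminal stock prices: S_uu = 247.5, S_ud = 107.2, S_dd = 46.48
Terminal payoffs (K − S): max(-114.5, 0) = 0, max(25.75, 0) = 25.75, max(86.53, 0) = 86.53
Node u (S = 165): continuation = e^(−0.09)·[0.5226·0.0000 + 0.4774·25.7500] = 11.2360; exercise value = 0.0000 ≤ continuation, so V_u = 11.2360
Node d (S = 71.5): continuation = e^(−0.09)·[0.5226·25.7500 + 0.4774·86.5250] = 50.0528; exercise value = 61.5000 > continuation, so V_d = 61.5000 (exercise)
Node 0 (S = 110): continuation = e^(−0.09)·[0.5226·11.2360 + 0.4774·61.5000] = 32.2016; exercise value = 23.0000 ≤ continuation, so V_0 = 32.2016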